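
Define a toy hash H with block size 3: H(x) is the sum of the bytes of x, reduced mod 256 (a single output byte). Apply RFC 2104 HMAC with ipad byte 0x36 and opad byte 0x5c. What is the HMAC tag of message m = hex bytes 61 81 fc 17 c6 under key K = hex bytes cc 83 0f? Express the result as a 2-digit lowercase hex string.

Key hex bytes cc 83 0f is exactly B = 3 bytes: K' = cc 83 0f.
K' ⊕ ipad = fa b5 39.  K' ⊕ opad = 90 df 53.
Inner input = (K'⊕ipad) ∥ m = fa b5 39 ∥ 61 81 fc 17 c6.
Inner hash: sum = 250+181+57+97+129+252+23+198 = 1187; mod 256 = 163 → a3.
Outer input = (K'⊕opad) ∥ inner = 90 df 53 ∥ a3.
Outer hash (tag): sum = 144+223+83+163 = 613; mod 256 = 101 → 65.

65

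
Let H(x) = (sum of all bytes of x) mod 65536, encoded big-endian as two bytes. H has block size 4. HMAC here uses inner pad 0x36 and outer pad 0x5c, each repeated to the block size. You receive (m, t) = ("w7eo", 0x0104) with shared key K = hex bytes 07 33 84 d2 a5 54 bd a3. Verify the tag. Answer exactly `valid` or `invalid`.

Key hex bytes 07 33 84 d2 a5 54 bd a3 is 8 bytes > B = 4, so hash it first: H(key) = 03 e9, then zero-pad to 4 bytes: K' = 03 e9 00 00.
K' ⊕ ipad = 35 df 36 36; K' ⊕ opad = 5f b5 5c 5c.
Inner hash: sum = 53+223+54+54+119+55+101+111 = 770 → 03 02.
Outer hash (recomputed tag): sum = 95+181+92+92+3+2 = 465 → 01 d1.
Recomputed tag = 01d1; claimed = 0104 → mismatch.

invalid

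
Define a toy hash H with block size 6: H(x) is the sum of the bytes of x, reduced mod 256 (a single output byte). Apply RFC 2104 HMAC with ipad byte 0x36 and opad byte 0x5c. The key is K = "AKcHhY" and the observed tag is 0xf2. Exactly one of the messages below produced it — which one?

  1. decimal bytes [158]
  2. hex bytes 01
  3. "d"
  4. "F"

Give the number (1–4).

Key "AKcHhY" = 41 4b 63 48 68 59 is exactly B = 6 bytes: K' = 41 4b 63 48 68 59.
K' ⊕ ipad = 77 7d 55 7e 5e 6f; K' ⊕ opad = 1d 17 3f 14 34 05.
m1: inner = H(77 7d 55 7e 5e 6f 9e) = 32; tag = H(1d 17 3f 14 34 05 32) = f2 ← matches
m2: inner = H(77 7d 55 7e 5e 6f 01) = 95; tag = H(1d 17 3f 14 34 05 95) = 55
m3: inner = H(77 7d 55 7e 5e 6f 64) = f8; tag = H(1d 17 3f 14 34 05 f8) = b8
m4: inner = H(77 7d 55 7e 5e 6f 46) = da; tag = H(1d 17 3f 14 34 05 da) = 9a

1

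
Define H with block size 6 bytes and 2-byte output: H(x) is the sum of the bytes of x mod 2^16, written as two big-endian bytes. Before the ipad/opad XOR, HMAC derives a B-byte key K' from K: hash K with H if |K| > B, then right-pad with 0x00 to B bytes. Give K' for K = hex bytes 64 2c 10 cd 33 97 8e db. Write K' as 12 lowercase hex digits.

03a000000000

|K| = 8 > B = 6, so first hash the key.
H(K): sum = 100+44+16+205+51+151+142+219 = 928 → 03 a0.
Zero-pad H(K) = 03 a0 to 6 bytes: K' = 03 a0 00 00 00 00.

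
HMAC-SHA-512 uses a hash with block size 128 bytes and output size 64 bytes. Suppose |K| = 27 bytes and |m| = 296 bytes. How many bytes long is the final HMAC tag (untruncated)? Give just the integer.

64

The tag is one SHA-512 digest: 64 bytes.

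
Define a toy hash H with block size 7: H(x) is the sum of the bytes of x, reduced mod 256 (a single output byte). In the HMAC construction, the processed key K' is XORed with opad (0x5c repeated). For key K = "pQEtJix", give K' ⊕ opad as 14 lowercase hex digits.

2c0d1928163524

Key "pQEtJix" = 70 51 45 74 4a 69 78 is exactly B = 7 bytes: K' = 70 51 45 74 4a 69 78.
XOR each byte with 0x5c: 70⊕5c=2c, 51⊕5c=0d, 45⊕5c=19, 74⊕5c=28, 4a⊕5c=16, 69⊕5c=35, 78⊕5c=24.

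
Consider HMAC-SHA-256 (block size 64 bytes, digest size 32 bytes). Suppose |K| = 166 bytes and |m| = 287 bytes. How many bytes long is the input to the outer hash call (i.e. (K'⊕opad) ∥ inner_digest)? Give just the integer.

Key is 166 > 64 bytes, so it is hashed to 32 bytes then zero-padded to 64: |K'| = 64.
Outer input = (K'⊕opad) ∥ H(inner) → 64 + 32 = 96 bytes.

96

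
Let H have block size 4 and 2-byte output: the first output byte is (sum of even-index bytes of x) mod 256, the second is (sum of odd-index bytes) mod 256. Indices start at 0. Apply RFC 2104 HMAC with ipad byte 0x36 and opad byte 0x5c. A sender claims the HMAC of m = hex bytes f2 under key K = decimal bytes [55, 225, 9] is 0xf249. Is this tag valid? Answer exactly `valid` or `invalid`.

Key decimal bytes [55, 225, 9] = 37 e1 09 is 3 bytes ≤ B = 4; zero-pad to 4 bytes: K' = 37 e1 09 00.
K' ⊕ ipad = 01 d7 3f 36; K' ⊕ opad = 6b bd 55 5c.
Inner hash: even-index sum = 306 mod 256 = 50; odd-index sum = 269 mod 256 = 13 → 32 0d.
Outer hash (recomputed tag): even-index sum = 242 mod 256 = 242; odd-index sum = 294 mod 256 = 38 → f2 26.
Recomputed tag = f226; claimed = f249 → mismatch.

invalid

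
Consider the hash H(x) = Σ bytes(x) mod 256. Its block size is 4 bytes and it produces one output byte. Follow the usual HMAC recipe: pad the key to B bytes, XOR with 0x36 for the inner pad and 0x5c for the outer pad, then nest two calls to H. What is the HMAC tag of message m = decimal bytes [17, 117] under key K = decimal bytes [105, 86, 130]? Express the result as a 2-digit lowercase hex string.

a8

Key decimal bytes [105, 86, 130] = 69 56 82 is 3 bytes ≤ B = 4; zero-pad to 4 bytes: K' = 69 56 82 00.
K' ⊕ ipad = 5f 60 b4 36.  K' ⊕ opad = 35 0a de 5c.
Inner input = (K'⊕ipad) ∥ m = 5f 60 b4 36 ∥ 11 75.
Inner hash: sum = 95+96+180+54+17+117 = 559; mod 256 = 47 → 2f.
Outer input = (K'⊕opad) ∥ inner = 35 0a de 5c ∥ 2f.
Outer hash (tag): sum = 53+10+222+92+47 = 424; mod 256 = 168 → a8.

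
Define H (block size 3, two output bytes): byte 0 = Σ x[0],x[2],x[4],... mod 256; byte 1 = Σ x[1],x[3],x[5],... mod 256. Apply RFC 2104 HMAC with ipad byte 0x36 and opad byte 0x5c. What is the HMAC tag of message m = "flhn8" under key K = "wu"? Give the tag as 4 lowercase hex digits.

d07a

Key "wu" = 77 75 is 2 bytes ≤ B = 3; zero-pad to 3 bytes: K' = 77 75 00.
K' ⊕ ipad = 41 43 36.  K' ⊕ opad = 2b 29 5c.
Inner input = (K'⊕ipad) ∥ m = 41 43 36 ∥ 66 6c 68 6e 38.
Inner hash: even-index sum = 337 mod 256 = 81; odd-index sum = 329 mod 256 = 73 → 51 49.
Outer input = (K'⊕opad) ∥ inner = 2b 29 5c ∥ 51 49.
Outer hash (tag): even-index sum = 208 mod 256 = 208; odd-index sum = 122 mod 256 = 122 → d0 7a.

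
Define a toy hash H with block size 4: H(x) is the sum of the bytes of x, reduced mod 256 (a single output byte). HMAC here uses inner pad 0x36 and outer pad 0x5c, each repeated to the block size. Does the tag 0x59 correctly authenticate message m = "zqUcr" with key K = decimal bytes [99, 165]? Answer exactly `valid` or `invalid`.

valid

Key decimal bytes [99, 165] = 63 a5 is 2 bytes ≤ B = 4; zero-pad to 4 bytes: K' = 63 a5 00 00.
K' ⊕ ipad = 55 93 36 36; K' ⊕ opad = 3f f9 5c 5c.
Inner hash: sum = 85+147+54+54+122+113+85+99+114 = 873; mod 256 = 105 → 69.
Outer hash (recomputed tag): sum = 63+249+92+92+105 = 601; mod 256 = 89 → 59.
Recomputed tag = 59; claimed = 59 → match.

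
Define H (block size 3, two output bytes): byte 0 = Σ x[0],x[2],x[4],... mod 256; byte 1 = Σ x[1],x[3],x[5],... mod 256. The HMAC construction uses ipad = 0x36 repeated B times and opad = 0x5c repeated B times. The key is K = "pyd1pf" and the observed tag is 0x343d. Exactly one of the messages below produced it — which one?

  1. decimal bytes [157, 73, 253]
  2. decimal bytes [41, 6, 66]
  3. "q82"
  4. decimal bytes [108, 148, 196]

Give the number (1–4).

1

Key "pyd1pf" = 70 79 64 31 70 66 is 6 bytes > B = 3, so hash it first: H(key) = 44 10, then zero-pad to 3 bytes: K' = 44 10 00.
K' ⊕ ipad = 72 26 36; K' ⊕ opad = 18 4c 5c.
m1: inner = H(72 26 36 9d 49 fd) = f1 c0; tag = H(18 4c 5c f1 c0) = 343d ← matches
m2: inner = H(72 26 36 29 06 42) = ae 91; tag = H(18 4c 5c ae 91) = 05fa
m3: inner = H(72 26 36 71 38 32) = e0 c9; tag = H(18 4c 5c e0 c9) = 3d2c
m4: inner = H(72 26 36 6c 94 c4) = 3c 56; tag = H(18 4c 5c 3c 56) = ca88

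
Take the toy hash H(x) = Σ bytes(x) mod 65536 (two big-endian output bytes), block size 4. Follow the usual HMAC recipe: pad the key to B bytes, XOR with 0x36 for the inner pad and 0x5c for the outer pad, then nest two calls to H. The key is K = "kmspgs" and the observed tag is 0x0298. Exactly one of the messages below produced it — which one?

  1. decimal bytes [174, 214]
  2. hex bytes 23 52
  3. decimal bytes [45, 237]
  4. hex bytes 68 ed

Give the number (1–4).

2

Key "kmspgs" = 6b 6d 73 70 67 73 is 6 bytes > B = 4, so hash it first: H(key) = 02 95, then zero-pad to 4 bytes: K' = 02 95 00 00.
K' ⊕ ipad = 34 a3 36 36; K' ⊕ opad = 5e c9 5c 5c.
m1: inner = H(34 a3 36 36 ae d6) = 02 c7; tag = H(5e c9 5c 5c 02 c7) = 02a8
m2: inner = H(34 a3 36 36 23 52) = 01 b8; tag = H(5e c9 5c 5c 01 b8) = 0298 ← matches
m3: inner = H(34 a3 36 36 2d ed) = 02 5d; tag = H(5e c9 5c 5c 02 5d) = 023e
m4: inner = H(34 a3 36 36 68 ed) = 02 98; tag = H(5e c9 5c 5c 02 98) = 0279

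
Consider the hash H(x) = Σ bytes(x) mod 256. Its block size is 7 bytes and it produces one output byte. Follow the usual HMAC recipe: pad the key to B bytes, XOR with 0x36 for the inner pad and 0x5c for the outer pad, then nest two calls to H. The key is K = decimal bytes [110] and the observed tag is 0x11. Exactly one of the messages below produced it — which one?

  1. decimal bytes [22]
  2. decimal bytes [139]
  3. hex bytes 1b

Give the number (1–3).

Key decimal bytes [110] = 6e is 1 byte ≤ B = 7; zero-pad to 7 bytes: K' = 6e 00 00 00 00 00 00.
K' ⊕ ipad = 58 36 36 36 36 36 36; K' ⊕ opad = 32 5c 5c 5c 5c 5c 5c.
m1: inner = H(58 36 36 36 36 36 36 16) = b2; tag = H(32 5c 5c 5c 5c 5c 5c b2) = 0c
m2: inner = H(58 36 36 36 36 36 36 8b) = 27; tag = H(32 5c 5c 5c 5c 5c 5c 27) = 81
m3: inner = H(58 36 36 36 36 36 36 1b) = b7; tag = H(32 5c 5c 5c 5c 5c 5c b7) = 11 ← matches

3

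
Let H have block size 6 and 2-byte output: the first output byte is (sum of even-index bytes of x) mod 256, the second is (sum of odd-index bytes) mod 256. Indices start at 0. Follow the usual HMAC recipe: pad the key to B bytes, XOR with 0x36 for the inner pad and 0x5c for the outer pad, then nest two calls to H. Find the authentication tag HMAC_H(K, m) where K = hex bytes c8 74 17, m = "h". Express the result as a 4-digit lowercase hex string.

f88e

Key hex bytes c8 74 17 is 3 bytes ≤ B = 6; zero-pad to 6 bytes: K' = c8 74 17 00 00 00.
K' ⊕ ipad = fe 42 21 36 36 36.  K' ⊕ opad = 94 28 4b 5c 5c 5c.
Inner input = (K'⊕ipad) ∥ m = fe 42 21 36 36 36 ∥ 68.
Inner hash: even-index sum = 445 mod 256 = 189; odd-index sum = 174 mod 256 = 174 → bd ae.
Outer input = (K'⊕opad) ∥ inner = 94 28 4b 5c 5c 5c ∥ bd ae.
Outer hash (tag): even-index sum = 504 mod 256 = 248; odd-index sum = 398 mod 256 = 142 → f8 8e.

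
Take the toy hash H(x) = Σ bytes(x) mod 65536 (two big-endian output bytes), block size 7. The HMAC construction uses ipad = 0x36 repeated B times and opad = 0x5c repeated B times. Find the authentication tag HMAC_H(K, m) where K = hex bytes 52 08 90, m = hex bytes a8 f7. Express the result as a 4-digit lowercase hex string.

Key hex bytes 52 08 90 is 3 bytes ≤ B = 7; zero-pad to 7 bytes: K' = 52 08 90 00 00 00 00.
K' ⊕ ipad = 64 3e a6 36 36 36 36.  K' ⊕ opad = 0e 54 cc 5c 5c 5c 5c.
Inner input = (K'⊕ipad) ∥ m = 64 3e a6 36 36 36 36 ∥ a8 f7.
Inner hash: sum = 100+62+166+54+54+54+54+168+247 = 959 → 03 bf.
Outer input = (K'⊕opad) ∥ inner = 0e 54 cc 5c 5c 5c 5c ∥ 03 bf.
Outer hash (tag): sum = 14+84+204+92+92+92+92+3+191 = 864 → 03 60.

0360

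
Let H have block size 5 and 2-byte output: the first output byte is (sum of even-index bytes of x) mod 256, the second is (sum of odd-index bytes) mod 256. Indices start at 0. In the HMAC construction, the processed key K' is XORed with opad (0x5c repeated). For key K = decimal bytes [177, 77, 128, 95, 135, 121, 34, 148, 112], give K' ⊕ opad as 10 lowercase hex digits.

Key decimal bytes [177, 77, 128, 95, 135, 121, 34, 148, 112] = b1 4d 80 5f 87 79 22 94 70 is 9 bytes > B = 5, so hash it first: H(key) = 4a b9, then zero-pad to 5 bytes: K' = 4a b9 00 00 00.
XOR each byte with 0x5c: 4a⊕5c=16, b9⊕5c=e5, 00⊕5c=5c, 00⊕5c=5c, 00⊕5c=5c.

16e55c5c5c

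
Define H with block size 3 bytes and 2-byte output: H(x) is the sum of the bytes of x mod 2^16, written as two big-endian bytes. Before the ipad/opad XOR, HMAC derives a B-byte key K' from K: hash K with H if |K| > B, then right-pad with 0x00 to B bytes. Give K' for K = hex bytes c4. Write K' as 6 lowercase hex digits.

Key hex bytes c4 is 1 byte ≤ B = 3; zero-pad to 3 bytes: K' = c4 00 00.

c40000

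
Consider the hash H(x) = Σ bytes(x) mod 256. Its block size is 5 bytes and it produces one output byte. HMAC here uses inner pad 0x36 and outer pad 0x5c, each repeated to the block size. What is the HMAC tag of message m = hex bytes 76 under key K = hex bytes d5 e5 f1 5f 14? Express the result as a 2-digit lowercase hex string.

Key hex bytes d5 e5 f1 5f 14 is exactly B = 5 bytes: K' = d5 e5 f1 5f 14.
K' ⊕ ipad = e3 d3 c7 69 22.  K' ⊕ opad = 89 b9 ad 03 48.
Inner input = (K'⊕ipad) ∥ m = e3 d3 c7 69 22 ∥ 76.
Inner hash: sum = 227+211+199+105+34+118 = 894; mod 256 = 126 → 7e.
Outer input = (K'⊕opad) ∥ inner = 89 b9 ad 03 48 ∥ 7e.
Outer hash (tag): sum = 137+185+173+3+72+126 = 696; mod 256 = 184 → b8.

b8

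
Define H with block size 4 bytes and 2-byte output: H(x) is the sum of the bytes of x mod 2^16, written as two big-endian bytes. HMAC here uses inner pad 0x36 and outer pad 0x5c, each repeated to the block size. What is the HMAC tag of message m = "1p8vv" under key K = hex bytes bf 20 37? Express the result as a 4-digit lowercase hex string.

02c3

Key hex bytes bf 20 37 is 3 bytes ≤ B = 4; zero-pad to 4 bytes: K' = bf 20 37 00.
K' ⊕ ipad = 89 16 01 36.  K' ⊕ opad = e3 7c 6b 5c.
Inner input = (K'⊕ipad) ∥ m = 89 16 01 36 ∥ 31 70 38 76 76.
Inner hash: sum = 137+22+1+54+49+112+56+118+118 = 667 → 02 9b.
Outer input = (K'⊕opad) ∥ inner = e3 7c 6b 5c ∥ 02 9b.
Outer hash (tag): sum = 227+124+107+92+2+155 = 707 → 02 c3.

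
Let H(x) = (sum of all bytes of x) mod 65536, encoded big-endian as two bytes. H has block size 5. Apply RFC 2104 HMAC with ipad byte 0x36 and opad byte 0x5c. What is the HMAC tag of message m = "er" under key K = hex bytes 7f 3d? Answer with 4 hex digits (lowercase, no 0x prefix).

Key hex bytes 7f 3d is 2 bytes ≤ B = 5; zero-pad to 5 bytes: K' = 7f 3d 00 00 00.
K' ⊕ ipad = 49 0b 36 36 36.  K' ⊕ opad = 23 61 5c 5c 5c.
Inner input = (K'⊕ipad) ∥ m = 49 0b 36 36 36 ∥ 65 72.
Inner hash: sum = 73+11+54+54+54+101+114 = 461 → 01 cd.
Outer input = (K'⊕opad) ∥ inner = 23 61 5c 5c 5c ∥ 01 cd.
Outer hash (tag): sum = 35+97+92+92+92+1+205 = 614 → 02 66.

0266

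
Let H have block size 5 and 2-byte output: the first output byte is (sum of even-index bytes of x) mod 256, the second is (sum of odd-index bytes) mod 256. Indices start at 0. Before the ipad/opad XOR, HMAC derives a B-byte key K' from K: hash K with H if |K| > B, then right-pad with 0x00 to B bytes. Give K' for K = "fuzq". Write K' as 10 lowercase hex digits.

66757a7100

Key "fuzq" = 66 75 7a 71 is 4 bytes ≤ B = 5; zero-pad to 5 bytes: K' = 66 75 7a 71 00.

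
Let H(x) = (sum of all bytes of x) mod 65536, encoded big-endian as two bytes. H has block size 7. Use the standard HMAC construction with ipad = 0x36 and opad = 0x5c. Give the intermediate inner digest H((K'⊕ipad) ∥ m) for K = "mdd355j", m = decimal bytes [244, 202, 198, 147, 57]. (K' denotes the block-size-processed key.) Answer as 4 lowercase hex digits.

04b6

Key "mdd355j" = 6d 64 64 33 35 35 6a is exactly B = 7 bytes: K' = 6d 64 64 33 35 35 6a.
K' ⊕ ipad = 5b 52 52 05 03 03 5c.
Inner input = 5b 52 52 05 03 03 5c ∥ f4 ca c6 93 39.
Inner hash: sum = 91+82+82+5+3+3+92+244+202+198+147+57 = 1206 → 04 b6.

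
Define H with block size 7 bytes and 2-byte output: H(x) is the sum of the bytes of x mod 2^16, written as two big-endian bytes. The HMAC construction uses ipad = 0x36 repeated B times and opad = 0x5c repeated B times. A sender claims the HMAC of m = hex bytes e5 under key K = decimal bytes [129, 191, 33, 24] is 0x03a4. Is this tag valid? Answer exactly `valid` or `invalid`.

valid

Key decimal bytes [129, 191, 33, 24] = 81 bf 21 18 is 4 bytes ≤ B = 7; zero-pad to 7 bytes: K' = 81 bf 21 18 00 00 00.
K' ⊕ ipad = b7 89 17 2e 36 36 36; K' ⊕ opad = dd e3 7d 44 5c 5c 5c.
Inner hash: sum = 183+137+23+46+54+54+54+229 = 780 → 03 0c.
Outer hash (recomputed tag): sum = 221+227+125+68+92+92+92+3+12 = 932 → 03 a4.
Recomputed tag = 03a4; claimed = 03a4 → match.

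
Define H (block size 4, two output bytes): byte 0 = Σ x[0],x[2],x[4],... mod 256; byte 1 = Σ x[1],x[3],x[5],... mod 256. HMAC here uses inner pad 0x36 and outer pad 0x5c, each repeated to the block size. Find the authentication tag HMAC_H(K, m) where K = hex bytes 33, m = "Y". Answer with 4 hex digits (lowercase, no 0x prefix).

5f24

Key hex bytes 33 is 1 byte ≤ B = 4; zero-pad to 4 bytes: K' = 33 00 00 00.
K' ⊕ ipad = 05 36 36 36.  K' ⊕ opad = 6f 5c 5c 5c.
Inner input = (K'⊕ipad) ∥ m = 05 36 36 36 ∥ 59.
Inner hash: even-index sum = 148 mod 256 = 148; odd-index sum = 108 mod 256 = 108 → 94 6c.
Outer input = (K'⊕opad) ∥ inner = 6f 5c 5c 5c ∥ 94 6c.
Outer hash (tag): even-index sum = 351 mod 256 = 95; odd-index sum = 292 mod 256 = 36 → 5f 24.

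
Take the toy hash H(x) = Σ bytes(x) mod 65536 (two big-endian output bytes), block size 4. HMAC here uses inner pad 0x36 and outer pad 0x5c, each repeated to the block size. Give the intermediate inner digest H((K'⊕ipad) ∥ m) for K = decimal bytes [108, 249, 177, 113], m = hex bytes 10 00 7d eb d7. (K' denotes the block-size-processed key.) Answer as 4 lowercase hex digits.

0446

Key decimal bytes [108, 249, 177, 113] = 6c f9 b1 71 is exactly B = 4 bytes: K' = 6c f9 b1 71.
K' ⊕ ipad = 5a cf 87 47.
Inner input = 5a cf 87 47 ∥ 10 00 7d eb d7.
Inner hash: sum = 90+207+135+71+16+0+125+235+215 = 1094 → 04 46.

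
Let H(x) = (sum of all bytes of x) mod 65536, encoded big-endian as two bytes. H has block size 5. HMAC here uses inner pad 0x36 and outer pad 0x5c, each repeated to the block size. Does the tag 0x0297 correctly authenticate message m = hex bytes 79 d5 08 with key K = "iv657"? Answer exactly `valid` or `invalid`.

Key "iv657" = 69 76 36 35 37 is exactly B = 5 bytes: K' = 69 76 36 35 37.
K' ⊕ ipad = 5f 40 00 03 01; K' ⊕ opad = 35 2a 6a 69 6b.
Inner hash: sum = 95+64+0+3+1+121+213+8 = 505 → 01 f9.
Outer hash (recomputed tag): sum = 53+42+106+105+107+1+249 = 663 → 02 97.
Recomputed tag = 0297; claimed = 0297 → match.

valid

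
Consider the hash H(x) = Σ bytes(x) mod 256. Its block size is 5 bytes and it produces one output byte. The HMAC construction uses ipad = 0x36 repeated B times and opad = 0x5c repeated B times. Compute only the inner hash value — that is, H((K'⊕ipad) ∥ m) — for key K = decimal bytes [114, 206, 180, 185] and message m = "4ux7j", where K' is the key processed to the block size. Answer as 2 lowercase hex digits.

Key decimal bytes [114, 206, 180, 185] = 72 ce b4 b9 is 4 bytes ≤ B = 5; zero-pad to 5 bytes: K' = 72 ce b4 b9 00.
K' ⊕ ipad = 44 f8 82 8f 36.
Inner input = 44 f8 82 8f 36 ∥ 34 75 78 37 6a.
Inner hash: sum = 68+248+130+143+54+52+117+120+55+106 = 1093; mod 256 = 69 → 45.

45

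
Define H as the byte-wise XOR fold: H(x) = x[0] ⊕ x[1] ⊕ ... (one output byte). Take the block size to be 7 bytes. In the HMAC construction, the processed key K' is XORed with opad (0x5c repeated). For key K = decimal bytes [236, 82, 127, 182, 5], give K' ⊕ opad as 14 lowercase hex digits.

Key decimal bytes [236, 82, 127, 182, 5] = ec 52 7f b6 05 is 5 bytes ≤ B = 7; zero-pad to 7 bytes: K' = ec 52 7f b6 05 00 00.
XOR each byte with 0x5c: ec⊕5c=b0, 52⊕5c=0e, 7f⊕5c=23, b6⊕5c=ea, 05⊕5c=59, 00⊕5c=5c, 00⊕5c=5c.

b00e23ea595c5c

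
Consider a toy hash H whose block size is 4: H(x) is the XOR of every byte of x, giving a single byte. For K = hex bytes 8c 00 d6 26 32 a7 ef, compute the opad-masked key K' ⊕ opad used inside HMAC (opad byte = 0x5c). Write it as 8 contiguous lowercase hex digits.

5a5c5c5c

Key hex bytes 8c 00 d6 26 32 a7 ef is 7 bytes > B = 4, so hash it first: H(key) = 06, then zero-pad to 4 bytes: K' = 06 00 00 00.
XOR each byte with 0x5c: 06⊕5c=5a, 00⊕5c=5c, 00⊕5c=5c, 00⊕5c=5c.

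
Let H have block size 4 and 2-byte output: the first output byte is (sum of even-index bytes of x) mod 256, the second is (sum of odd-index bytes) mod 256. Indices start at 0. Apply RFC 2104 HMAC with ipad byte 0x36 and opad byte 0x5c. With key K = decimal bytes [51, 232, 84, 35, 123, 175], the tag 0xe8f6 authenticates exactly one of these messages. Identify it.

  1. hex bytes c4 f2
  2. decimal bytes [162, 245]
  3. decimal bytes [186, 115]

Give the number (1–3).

1

Key decimal bytes [51, 232, 84, 35, 123, 175] = 33 e8 54 23 7b af is 6 bytes > B = 4, so hash it first: H(key) = 02 ba, then zero-pad to 4 bytes: K' = 02 ba 00 00.
K' ⊕ ipad = 34 8c 36 36; K' ⊕ opad = 5e e6 5c 5c.
m1: inner = H(34 8c 36 36 c4 f2) = 2e b4; tag = H(5e e6 5c 5c 2e b4) = e8f6 ← matches
m2: inner = H(34 8c 36 36 a2 f5) = 0c b7; tag = H(5e e6 5c 5c 0c b7) = c6f9
m3: inner = H(34 8c 36 36 ba 73) = 24 35; tag = H(5e e6 5c 5c 24 35) = de77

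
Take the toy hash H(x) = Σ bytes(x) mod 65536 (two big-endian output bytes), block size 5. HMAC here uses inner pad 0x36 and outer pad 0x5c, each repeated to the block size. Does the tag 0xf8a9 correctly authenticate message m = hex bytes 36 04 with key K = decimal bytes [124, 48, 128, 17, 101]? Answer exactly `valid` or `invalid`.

Key decimal bytes [124, 48, 128, 17, 101] = 7c 30 80 11 65 is exactly B = 5 bytes: K' = 7c 30 80 11 65.
K' ⊕ ipad = 4a 06 b6 27 53; K' ⊕ opad = 20 6c dc 4d 39.
Inner hash: sum = 74+6+182+39+83+54+4 = 442 → 01 ba.
Outer hash (recomputed tag): sum = 32+108+220+77+57+1+186 = 681 → 02 a9.
Recomputed tag = 02a9; claimed = f8a9 → mismatch.

invalid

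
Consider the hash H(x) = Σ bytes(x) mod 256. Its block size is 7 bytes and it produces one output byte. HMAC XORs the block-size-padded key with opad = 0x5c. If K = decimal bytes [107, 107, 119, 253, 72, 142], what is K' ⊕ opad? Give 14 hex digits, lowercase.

Key decimal bytes [107, 107, 119, 253, 72, 142] = 6b 6b 77 fd 48 8e is 6 bytes ≤ B = 7; zero-pad to 7 bytes: K' = 6b 6b 77 fd 48 8e 00.
XOR each byte with 0x5c: 6b⊕5c=37, 6b⊕5c=37, 77⊕5c=2b, fd⊕5c=a1, 48⊕5c=14, 8e⊕5c=d2, 00⊕5c=5c.

37372ba114d25c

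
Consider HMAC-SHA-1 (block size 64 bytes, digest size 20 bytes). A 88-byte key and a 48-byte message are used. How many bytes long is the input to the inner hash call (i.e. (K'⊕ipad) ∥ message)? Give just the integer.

Key is 88 > 64 bytes, so it is hashed to 20 bytes then zero-padded to 64: |K'| = 64.
Inner input = (K'⊕ipad) ∥ m → 64 + 48 = 112 bytes.

112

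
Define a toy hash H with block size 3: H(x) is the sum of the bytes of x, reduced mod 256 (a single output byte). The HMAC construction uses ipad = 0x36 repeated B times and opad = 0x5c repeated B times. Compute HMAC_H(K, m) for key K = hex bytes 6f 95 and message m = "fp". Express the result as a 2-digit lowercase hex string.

60

Key hex bytes 6f 95 is 2 bytes ≤ B = 3; zero-pad to 3 bytes: K' = 6f 95 00.
K' ⊕ ipad = 59 a3 36.  K' ⊕ opad = 33 c9 5c.
Inner input = (K'⊕ipad) ∥ m = 59 a3 36 ∥ 66 70.
Inner hash: sum = 89+163+54+102+112 = 520; mod 256 = 8 → 08.
Outer input = (K'⊕opad) ∥ inner = 33 c9 5c ∥ 08.
Outer hash (tag): sum = 51+201+92+8 = 352; mod 256 = 96 → 60.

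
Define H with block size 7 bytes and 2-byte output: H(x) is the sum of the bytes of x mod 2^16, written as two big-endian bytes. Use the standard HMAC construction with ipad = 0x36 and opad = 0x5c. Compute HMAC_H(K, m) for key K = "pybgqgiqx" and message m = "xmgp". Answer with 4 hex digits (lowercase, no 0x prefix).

0397

Key "pybgqgiqx" = 70 79 62 67 71 67 69 71 78 is 9 bytes > B = 7, so hash it first: H(key) = 03 dc, then zero-pad to 7 bytes: K' = 03 dc 00 00 00 00 00.
K' ⊕ ipad = 35 ea 36 36 36 36 36.  K' ⊕ opad = 5f 80 5c 5c 5c 5c 5c.
Inner input = (K'⊕ipad) ∥ m = 35 ea 36 36 36 36 36 ∥ 78 6d 67 70.
Inner hash: sum = 53+234+54+54+54+54+54+120+109+103+112 = 1001 → 03 e9.
Outer input = (K'⊕opad) ∥ inner = 5f 80 5c 5c 5c 5c 5c ∥ 03 e9.
Outer hash (tag): sum = 95+128+92+92+92+92+92+3+233 = 919 → 03 97.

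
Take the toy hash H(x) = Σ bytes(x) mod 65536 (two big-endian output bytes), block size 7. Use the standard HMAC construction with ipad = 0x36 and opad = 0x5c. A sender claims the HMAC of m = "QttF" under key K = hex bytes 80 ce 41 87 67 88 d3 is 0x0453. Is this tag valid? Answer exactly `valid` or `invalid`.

valid

Key hex bytes 80 ce 41 87 67 88 d3 is exactly B = 7 bytes: K' = 80 ce 41 87 67 88 d3.
K' ⊕ ipad = b6 f8 77 b1 51 be e5; K' ⊕ opad = dc 92 1d db 3b d4 8f.
Inner hash: sum = 182+248+119+177+81+190+229+81+116+116+70 = 1609 → 06 49.
Outer hash (recomputed tag): sum = 220+146+29+219+59+212+143+6+73 = 1107 → 04 53.
Recomputed tag = 0453; claimed = 0453 → match.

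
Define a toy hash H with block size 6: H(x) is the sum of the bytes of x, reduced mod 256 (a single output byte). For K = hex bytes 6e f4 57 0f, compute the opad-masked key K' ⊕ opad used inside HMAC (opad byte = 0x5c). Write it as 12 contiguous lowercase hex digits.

Key hex bytes 6e f4 57 0f is 4 bytes ≤ B = 6; zero-pad to 6 bytes: K' = 6e f4 57 0f 00 00.
XOR each byte with 0x5c: 6e⊕5c=32, f4⊕5c=a8, 57⊕5c=0b, 0f⊕5c=53, 00⊕5c=5c, 00⊕5c=5c.

32a80b535c5c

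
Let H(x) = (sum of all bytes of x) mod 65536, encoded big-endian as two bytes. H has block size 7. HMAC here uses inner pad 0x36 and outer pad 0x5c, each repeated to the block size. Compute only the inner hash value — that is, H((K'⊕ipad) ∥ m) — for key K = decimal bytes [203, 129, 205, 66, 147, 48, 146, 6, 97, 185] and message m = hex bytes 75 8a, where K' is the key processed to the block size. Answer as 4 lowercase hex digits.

0325

Key decimal bytes [203, 129, 205, 66, 147, 48, 146, 6, 97, 185] = cb 81 cd 42 93 30 92 06 61 b9 is 10 bytes > B = 7, so hash it first: H(key) = 04 d0, then zero-pad to 7 bytes: K' = 04 d0 00 00 00 00 00.
K' ⊕ ipad = 32 e6 36 36 36 36 36.
Inner input = 32 e6 36 36 36 36 36 ∥ 75 8a.
Inner hash: sum = 50+230+54+54+54+54+54+117+138 = 805 → 03 25.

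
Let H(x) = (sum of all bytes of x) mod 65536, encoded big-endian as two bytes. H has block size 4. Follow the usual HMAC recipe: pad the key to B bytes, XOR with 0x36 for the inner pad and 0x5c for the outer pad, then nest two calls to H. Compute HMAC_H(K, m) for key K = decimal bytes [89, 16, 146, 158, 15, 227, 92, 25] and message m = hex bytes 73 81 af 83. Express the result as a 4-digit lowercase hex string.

0272

Key decimal bytes [89, 16, 146, 158, 15, 227, 92, 25] = 59 10 92 9e 0f e3 5c 19 is 8 bytes > B = 4, so hash it first: H(key) = 03 00, then zero-pad to 4 bytes: K' = 03 00 00 00.
K' ⊕ ipad = 35 36 36 36.  K' ⊕ opad = 5f 5c 5c 5c.
Inner input = (K'⊕ipad) ∥ m = 35 36 36 36 ∥ 73 81 af 83.
Inner hash: sum = 53+54+54+54+115+129+175+131 = 765 → 02 fd.
Outer input = (K'⊕opad) ∥ inner = 5f 5c 5c 5c ∥ 02 fd.
Outer hash (tag): sum = 95+92+92+92+2+253 = 626 → 02 72.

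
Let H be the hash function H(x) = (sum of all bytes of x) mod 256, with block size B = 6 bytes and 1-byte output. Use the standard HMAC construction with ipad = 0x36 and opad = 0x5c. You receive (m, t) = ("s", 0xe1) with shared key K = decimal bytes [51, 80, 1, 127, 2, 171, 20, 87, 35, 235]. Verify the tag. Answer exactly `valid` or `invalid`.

Key decimal bytes [51, 80, 1, 127, 2, 171, 20, 87, 35, 235] = 33 50 01 7f 02 ab 14 57 23 eb is 10 bytes > B = 6, so hash it first: H(key) = 29, then zero-pad to 6 bytes: K' = 29 00 00 00 00 00.
K' ⊕ ipad = 1f 36 36 36 36 36; K' ⊕ opad = 75 5c 5c 5c 5c 5c.
Inner hash: sum = 31+54+54+54+54+54+115 = 416; mod 256 = 160 → a0.
Outer hash (recomputed tag): sum = 117+92+92+92+92+92+160 = 737; mod 256 = 225 → e1.
Recomputed tag = e1; claimed = e1 → match.

valid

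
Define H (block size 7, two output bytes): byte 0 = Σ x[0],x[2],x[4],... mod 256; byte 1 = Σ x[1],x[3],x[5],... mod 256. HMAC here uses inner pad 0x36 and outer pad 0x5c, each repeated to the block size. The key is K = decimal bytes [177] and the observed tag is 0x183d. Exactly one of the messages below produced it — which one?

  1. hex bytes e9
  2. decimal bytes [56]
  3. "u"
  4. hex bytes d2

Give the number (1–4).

3

Key decimal bytes [177] = b1 is 1 byte ≤ B = 7; zero-pad to 7 bytes: K' = b1 00 00 00 00 00 00.
K' ⊕ ipad = 87 36 36 36 36 36 36; K' ⊕ opad = ed 5c 5c 5c 5c 5c 5c.
m1: inner = H(87 36 36 36 36 36 36 e9) = 29 8b; tag = H(ed 5c 5c 5c 5c 5c 5c 29 8b) = 8c3d
m2: inner = H(87 36 36 36 36 36 36 38) = 29 da; tag = H(ed 5c 5c 5c 5c 5c 5c 29 da) = db3d
m3: inner = H(87 36 36 36 36 36 36 75) = 29 17; tag = H(ed 5c 5c 5c 5c 5c 5c 29 17) = 183d ← matches
m4: inner = H(87 36 36 36 36 36 36 d2) = 29 74; tag = H(ed 5c 5c 5c 5c 5c 5c 29 74) = 753d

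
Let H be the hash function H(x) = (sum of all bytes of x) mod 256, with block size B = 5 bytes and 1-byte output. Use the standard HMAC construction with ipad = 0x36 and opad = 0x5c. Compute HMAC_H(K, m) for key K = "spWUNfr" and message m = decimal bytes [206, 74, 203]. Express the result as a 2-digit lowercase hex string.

97

Key "spWUNfr" = 73 70 57 55 4e 66 72 is 7 bytes > B = 5, so hash it first: H(key) = b5, then zero-pad to 5 bytes: K' = b5 00 00 00 00.
K' ⊕ ipad = 83 36 36 36 36.  K' ⊕ opad = e9 5c 5c 5c 5c.
Inner input = (K'⊕ipad) ∥ m = 83 36 36 36 36 ∥ ce 4a cb.
Inner hash: sum = 131+54+54+54+54+206+74+203 = 830; mod 256 = 62 → 3e.
Outer input = (K'⊕opad) ∥ inner = e9 5c 5c 5c 5c ∥ 3e.
Outer hash (tag): sum = 233+92+92+92+92+62 = 663; mod 256 = 151 → 97.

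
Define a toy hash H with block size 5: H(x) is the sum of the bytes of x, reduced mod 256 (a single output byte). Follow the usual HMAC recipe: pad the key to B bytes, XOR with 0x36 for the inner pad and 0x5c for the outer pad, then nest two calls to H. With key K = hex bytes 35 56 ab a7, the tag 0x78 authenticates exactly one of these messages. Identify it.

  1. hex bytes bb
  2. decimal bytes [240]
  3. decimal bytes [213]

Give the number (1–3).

2

Key hex bytes 35 56 ab a7 is 4 bytes ≤ B = 5; zero-pad to 5 bytes: K' = 35 56 ab a7 00.
K' ⊕ ipad = 03 60 9d 91 36; K' ⊕ opad = 69 0a f7 fb 5c.
m1: inner = H(03 60 9d 91 36 bb) = 82; tag = H(69 0a f7 fb 5c 82) = 43
m2: inner = H(03 60 9d 91 36 f0) = b7; tag = H(69 0a f7 fb 5c b7) = 78 ← matches
m3: inner = H(03 60 9d 91 36 d5) = 9c; tag = H(69 0a f7 fb 5c 9c) = 5d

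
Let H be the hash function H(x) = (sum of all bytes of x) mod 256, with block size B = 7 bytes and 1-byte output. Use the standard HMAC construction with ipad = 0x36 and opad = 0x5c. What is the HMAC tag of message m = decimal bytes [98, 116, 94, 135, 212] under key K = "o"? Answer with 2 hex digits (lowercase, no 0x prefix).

Key "o" = 6f is 1 byte ≤ B = 7; zero-pad to 7 bytes: K' = 6f 00 00 00 00 00 00.
K' ⊕ ipad = 59 36 36 36 36 36 36.  K' ⊕ opad = 33 5c 5c 5c 5c 5c 5c.
Inner input = (K'⊕ipad) ∥ m = 59 36 36 36 36 36 36 ∥ 62 74 5e 87 d4.
Inner hash: sum = 89+54+54+54+54+54+54+98+116+94+135+212 = 1068; mod 256 = 44 → 2c.
Outer input = (K'⊕opad) ∥ inner = 33 5c 5c 5c 5c 5c 5c ∥ 2c.
Outer hash (tag): sum = 51+92+92+92+92+92+92+44 = 647; mod 256 = 135 → 87.

87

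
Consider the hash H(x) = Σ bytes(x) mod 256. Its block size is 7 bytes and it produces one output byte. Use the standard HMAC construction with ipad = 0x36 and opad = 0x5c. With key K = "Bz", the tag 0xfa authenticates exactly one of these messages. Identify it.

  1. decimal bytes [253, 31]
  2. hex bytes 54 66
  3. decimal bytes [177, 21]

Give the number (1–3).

1

Key "Bz" = 42 7a is 2 bytes ≤ B = 7; zero-pad to 7 bytes: K' = 42 7a 00 00 00 00 00.
K' ⊕ ipad = 74 4c 36 36 36 36 36; K' ⊕ opad = 1e 26 5c 5c 5c 5c 5c.
m1: inner = H(74 4c 36 36 36 36 36 fd 1f) = ea; tag = H(1e 26 5c 5c 5c 5c 5c ea) = fa ← matches
m2: inner = H(74 4c 36 36 36 36 36 54 66) = 88; tag = H(1e 26 5c 5c 5c 5c 5c 88) = 98
m3: inner = H(74 4c 36 36 36 36 36 b1 15) = 94; tag = H(1e 26 5c 5c 5c 5c 5c 94) = a4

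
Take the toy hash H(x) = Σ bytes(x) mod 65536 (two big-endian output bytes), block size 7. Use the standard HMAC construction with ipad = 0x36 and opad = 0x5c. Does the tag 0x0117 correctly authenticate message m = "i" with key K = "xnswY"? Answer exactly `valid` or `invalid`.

invalid

Key "xnswY" = 78 6e 73 77 59 is 5 bytes ≤ B = 7; zero-pad to 7 bytes: K' = 78 6e 73 77 59 00 00.
K' ⊕ ipad = 4e 58 45 41 6f 36 36; K' ⊕ opad = 24 32 2f 2b 05 5c 5c.
Inner hash: sum = 78+88+69+65+111+54+54+105 = 624 → 02 70.
Outer hash (recomputed tag): sum = 36+50+47+43+5+92+92+2+112 = 479 → 01 df.
Recomputed tag = 01df; claimed = 0117 → mismatch.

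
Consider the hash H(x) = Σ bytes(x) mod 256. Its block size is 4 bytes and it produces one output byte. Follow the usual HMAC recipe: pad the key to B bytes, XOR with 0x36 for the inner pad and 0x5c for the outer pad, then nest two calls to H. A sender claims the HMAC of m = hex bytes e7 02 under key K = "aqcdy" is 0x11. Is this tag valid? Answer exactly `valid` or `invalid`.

Key "aqcdy" = 61 71 63 64 79 is 5 bytes > B = 4, so hash it first: H(key) = 12, then zero-pad to 4 bytes: K' = 12 00 00 00.
K' ⊕ ipad = 24 36 36 36; K' ⊕ opad = 4e 5c 5c 5c.
Inner hash: sum = 36+54+54+54+231+2 = 431; mod 256 = 175 → af.
Outer hash (recomputed tag): sum = 78+92+92+92+175 = 529; mod 256 = 17 → 11.
Recomputed tag = 11; claimed = 11 → match.

valid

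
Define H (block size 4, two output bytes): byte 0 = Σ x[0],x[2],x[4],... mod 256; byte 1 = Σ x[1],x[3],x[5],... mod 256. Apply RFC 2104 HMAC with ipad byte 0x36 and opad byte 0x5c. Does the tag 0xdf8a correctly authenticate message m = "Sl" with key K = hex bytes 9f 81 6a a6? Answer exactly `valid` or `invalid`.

Key hex bytes 9f 81 6a a6 is exactly B = 4 bytes: K' = 9f 81 6a a6.
K' ⊕ ipad = a9 b7 5c 90; K' ⊕ opad = c3 dd 36 fa.
Inner hash: even-index sum = 344 mod 256 = 88; odd-index sum = 435 mod 256 = 179 → 58 b3.
Outer hash (recomputed tag): even-index sum = 337 mod 256 = 81; odd-index sum = 650 mod 256 = 138 → 51 8a.
Recomputed tag = 518a; claimed = df8a → mismatch.

invalid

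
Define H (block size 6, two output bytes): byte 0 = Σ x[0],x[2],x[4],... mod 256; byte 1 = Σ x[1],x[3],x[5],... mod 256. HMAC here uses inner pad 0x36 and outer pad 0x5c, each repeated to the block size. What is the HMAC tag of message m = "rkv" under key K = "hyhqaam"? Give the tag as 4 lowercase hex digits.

7623

Key "hyhqaam" = 68 79 68 71 61 61 6d is 7 bytes > B = 6, so hash it first: H(key) = 9e 4b, then zero-pad to 6 bytes: K' = 9e 4b 00 00 00 00.
K' ⊕ ipad = a8 7d 36 36 36 36.  K' ⊕ opad = c2 17 5c 5c 5c 5c.
Inner input = (K'⊕ipad) ∥ m = a8 7d 36 36 36 36 ∥ 72 6b 76.
Inner hash: even-index sum = 508 mod 256 = 252; odd-index sum = 340 mod 256 = 84 → fc 54.
Outer input = (K'⊕opad) ∥ inner = c2 17 5c 5c 5c 5c ∥ fc 54.
Outer hash (tag): even-index sum = 630 mod 256 = 118; odd-index sum = 291 mod 256 = 35 → 76 23.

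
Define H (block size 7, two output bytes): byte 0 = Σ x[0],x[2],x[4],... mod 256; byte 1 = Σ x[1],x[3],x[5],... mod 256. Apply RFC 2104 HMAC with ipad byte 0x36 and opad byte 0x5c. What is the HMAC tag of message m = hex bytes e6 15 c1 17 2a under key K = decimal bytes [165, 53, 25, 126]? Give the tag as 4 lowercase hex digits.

Key decimal bytes [165, 53, 25, 126] = a5 35 19 7e is 4 bytes ≤ B = 7; zero-pad to 7 bytes: K' = a5 35 19 7e 00 00 00.
K' ⊕ ipad = 93 03 2f 48 36 36 36.  K' ⊕ opad = f9 69 45 22 5c 5c 5c.
Inner input = (K'⊕ipad) ∥ m = 93 03 2f 48 36 36 36 ∥ e6 15 c1 17 2a.
Inner hash: even-index sum = 346 mod 256 = 90; odd-index sum = 594 mod 256 = 82 → 5a 52.
Outer input = (K'⊕opad) ∥ inner = f9 69 45 22 5c 5c 5c ∥ 5a 52.
Outer hash (tag): even-index sum = 584 mod 256 = 72; odd-index sum = 321 mod 256 = 65 → 48 41.

4841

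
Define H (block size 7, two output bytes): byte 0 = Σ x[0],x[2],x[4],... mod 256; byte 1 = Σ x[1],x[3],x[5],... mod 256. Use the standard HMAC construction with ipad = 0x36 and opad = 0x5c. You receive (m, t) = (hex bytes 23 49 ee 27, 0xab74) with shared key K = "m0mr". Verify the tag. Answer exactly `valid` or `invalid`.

invalid

Key "m0mr" = 6d 30 6d 72 is 4 bytes ≤ B = 7; zero-pad to 7 bytes: K' = 6d 30 6d 72 00 00 00.
K' ⊕ ipad = 5b 06 5b 44 36 36 36; K' ⊕ opad = 31 6c 31 2e 5c 5c 5c.
Inner hash: even-index sum = 402 mod 256 = 146; odd-index sum = 401 mod 256 = 145 → 92 91.
Outer hash (recomputed tag): even-index sum = 427 mod 256 = 171; odd-index sum = 392 mod 256 = 136 → ab 88.
Recomputed tag = ab88; claimed = ab74 → mismatch.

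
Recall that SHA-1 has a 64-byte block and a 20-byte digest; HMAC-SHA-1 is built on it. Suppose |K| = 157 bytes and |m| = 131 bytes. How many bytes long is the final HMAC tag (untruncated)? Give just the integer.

The tag is one SHA-1 digest: 20 bytes.

20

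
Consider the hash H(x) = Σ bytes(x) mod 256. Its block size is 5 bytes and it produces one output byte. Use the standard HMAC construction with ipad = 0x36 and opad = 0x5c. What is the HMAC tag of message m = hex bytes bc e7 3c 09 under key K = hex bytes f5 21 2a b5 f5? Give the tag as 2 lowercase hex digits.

Key hex bytes f5 21 2a b5 f5 is exactly B = 5 bytes: K' = f5 21 2a b5 f5.
K' ⊕ ipad = c3 17 1c 83 c3.  K' ⊕ opad = a9 7d 76 e9 a9.
Inner input = (K'⊕ipad) ∥ m = c3 17 1c 83 c3 ∥ bc e7 3c 09.
Inner hash: sum = 195+23+28+131+195+188+231+60+9 = 1060; mod 256 = 36 → 24.
Outer input = (K'⊕opad) ∥ inner = a9 7d 76 e9 a9 ∥ 24.
Outer hash (tag): sum = 169+125+118+233+169+36 = 850; mod 256 = 82 → 52.

52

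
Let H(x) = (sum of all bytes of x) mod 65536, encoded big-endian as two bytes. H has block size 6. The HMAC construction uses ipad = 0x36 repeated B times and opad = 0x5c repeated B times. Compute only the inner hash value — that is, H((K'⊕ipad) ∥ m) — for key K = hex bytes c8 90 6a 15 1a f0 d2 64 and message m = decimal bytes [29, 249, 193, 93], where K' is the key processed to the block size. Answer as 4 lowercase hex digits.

Key hex bytes c8 90 6a 15 1a f0 d2 64 is 8 bytes > B = 6, so hash it first: H(key) = 04 17, then zero-pad to 6 bytes: K' = 04 17 00 00 00 00.
K' ⊕ ipad = 32 21 36 36 36 36.
Inner input = 32 21 36 36 36 36 ∥ 1d f9 c1 5d.
Inner hash: sum = 50+33+54+54+54+54+29+249+193+93 = 863 → 03 5f.

035f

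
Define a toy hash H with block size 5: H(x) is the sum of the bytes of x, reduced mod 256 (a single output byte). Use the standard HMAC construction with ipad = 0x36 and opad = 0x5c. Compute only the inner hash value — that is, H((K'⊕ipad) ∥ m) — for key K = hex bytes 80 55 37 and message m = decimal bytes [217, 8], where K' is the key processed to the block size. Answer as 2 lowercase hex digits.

Key hex bytes 80 55 37 is 3 bytes ≤ B = 5; zero-pad to 5 bytes: K' = 80 55 37 00 00.
K' ⊕ ipad = b6 63 01 36 36.
Inner input = b6 63 01 36 36 ∥ d9 08.
Inner hash: sum = 182+99+1+54+54+217+8 = 615; mod 256 = 103 → 67.

67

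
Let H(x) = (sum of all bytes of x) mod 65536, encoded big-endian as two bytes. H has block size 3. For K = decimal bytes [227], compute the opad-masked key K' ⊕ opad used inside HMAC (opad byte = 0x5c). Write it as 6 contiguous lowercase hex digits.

Key decimal bytes [227] = e3 is 1 byte ≤ B = 3; zero-pad to 3 bytes: K' = e3 00 00.
XOR each byte with 0x5c: e3⊕5c=bf, 00⊕5c=5c, 00⊕5c=5c.

bf5c5c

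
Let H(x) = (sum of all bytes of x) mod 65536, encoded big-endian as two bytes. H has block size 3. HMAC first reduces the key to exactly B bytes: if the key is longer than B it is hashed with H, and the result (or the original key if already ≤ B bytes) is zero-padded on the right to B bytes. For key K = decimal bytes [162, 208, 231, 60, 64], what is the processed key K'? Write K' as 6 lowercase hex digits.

|K| = 5 > B = 3, so first hash the key.
H(K): sum = 162+208+231+60+64 = 725 → 02 d5.
Zero-pad H(K) = 02 d5 to 3 bytes: K' = 02 d5 00.

02d500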